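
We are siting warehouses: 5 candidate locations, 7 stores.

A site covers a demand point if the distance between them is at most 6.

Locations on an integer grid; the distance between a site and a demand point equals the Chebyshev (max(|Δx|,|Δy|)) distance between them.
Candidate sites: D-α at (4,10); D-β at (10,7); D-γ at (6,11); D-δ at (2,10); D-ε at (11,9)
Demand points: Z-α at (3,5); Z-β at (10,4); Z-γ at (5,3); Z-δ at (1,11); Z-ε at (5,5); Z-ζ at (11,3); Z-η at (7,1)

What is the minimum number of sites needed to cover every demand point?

Coverage sets (demand points within 6 of each site):
  D-α: {Z-α, Z-β, Z-δ, Z-ε}
  D-β: {Z-β, Z-γ, Z-ε, Z-ζ, Z-η}
  D-γ: {Z-α, Z-δ, Z-ε}
  D-δ: {Z-α, Z-δ, Z-ε}
  D-ε: {Z-β, Z-γ, Z-ε, Z-ζ}
No single site covers all 7 demand points.
But {D-α, D-β} covers everything, so the minimum is 2.

2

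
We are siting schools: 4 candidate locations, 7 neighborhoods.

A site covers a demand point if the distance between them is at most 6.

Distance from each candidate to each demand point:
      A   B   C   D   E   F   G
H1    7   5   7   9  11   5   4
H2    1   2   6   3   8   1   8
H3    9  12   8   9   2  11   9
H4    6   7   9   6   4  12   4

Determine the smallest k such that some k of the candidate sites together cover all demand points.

2

Coverage sets (demand points within 6 of each site):
  H1: {B, F, G}
  H2: {A, B, C, D, F}
  H3: {E}
  H4: {A, D, E, G}
No single site covers all 7 demand points.
But {H2, H4} covers everything, so the minimum is 2.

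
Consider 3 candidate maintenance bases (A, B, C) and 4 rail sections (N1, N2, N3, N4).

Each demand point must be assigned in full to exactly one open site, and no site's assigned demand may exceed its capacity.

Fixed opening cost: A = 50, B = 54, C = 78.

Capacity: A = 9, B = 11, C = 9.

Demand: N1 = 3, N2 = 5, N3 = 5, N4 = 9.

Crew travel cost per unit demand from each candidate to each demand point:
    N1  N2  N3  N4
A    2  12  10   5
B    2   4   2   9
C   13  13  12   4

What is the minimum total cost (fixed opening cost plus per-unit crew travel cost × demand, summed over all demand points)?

254

Open {A, B, C}; cheapest assignment that respects the capacities:
  A (cap 9, load 3): N1 — cost 3×2 = 6
  B (cap 11, load 10): N2, N3 — cost 5×4 + 5×2 = 30
  C (cap 9, load 9): N4 — cost 9×4 = 36
  Shipping 72, fixed 182 → total 254.
  Any other capacity-feasible assignment to {A, B, C} ships for at least 72.
Total demand is 22 and no other set of sites has combined capacity ≥ 22, so {A, B, C} is the only feasible choice of open sites. Minimum: 254.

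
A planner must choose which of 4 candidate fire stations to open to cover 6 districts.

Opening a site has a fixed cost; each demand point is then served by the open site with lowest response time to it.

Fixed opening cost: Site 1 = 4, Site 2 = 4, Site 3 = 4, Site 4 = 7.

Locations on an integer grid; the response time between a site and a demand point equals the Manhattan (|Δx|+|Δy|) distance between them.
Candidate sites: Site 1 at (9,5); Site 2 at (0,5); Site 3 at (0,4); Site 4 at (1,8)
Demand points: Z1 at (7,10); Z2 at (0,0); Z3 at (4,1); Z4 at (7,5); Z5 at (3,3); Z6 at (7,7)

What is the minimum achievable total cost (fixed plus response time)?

Open {Site 1, Site 3}: assign each demand point to its cheapest open site.
  Z1→Site 1 7, Z2→Site 3 4, Z3→Site 3 7, Z4→Site 1 2, Z5→Site 3 4, Z6→Site 1 4
  response time 28, fixed 8 → total 36.
Compare {Site 1, Site 2}: response time 31 + fixed 8 = 39.
Compare {Site 1, Site 2, Site 3}: response time 28 + fixed 12 = 40.
Compare {Site 1, Site 3, Site 4}: response time 28 + fixed 15 = 43.
All other subsets cost ≥ 39. Minimum total cost: 36.

36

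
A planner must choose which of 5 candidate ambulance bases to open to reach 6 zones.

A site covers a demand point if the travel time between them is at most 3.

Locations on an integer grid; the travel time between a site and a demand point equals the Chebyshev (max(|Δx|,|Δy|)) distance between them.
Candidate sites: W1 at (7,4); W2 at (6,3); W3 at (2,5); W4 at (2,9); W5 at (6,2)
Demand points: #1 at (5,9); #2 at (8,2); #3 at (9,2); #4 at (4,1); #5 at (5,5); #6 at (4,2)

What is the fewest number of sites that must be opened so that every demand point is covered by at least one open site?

Coverage sets (demand points within 3 of each site):
  W1: {#2, #3, #4, #5, #6}
  W2: {#2, #3, #4, #5, #6}
  W3: {#5, #6}
  W4: {#1}
  W5: {#2, #3, #4, #5, #6}
No single site covers all 6 demand points.
But {W1, W4} covers everything, so the minimum is 2.

2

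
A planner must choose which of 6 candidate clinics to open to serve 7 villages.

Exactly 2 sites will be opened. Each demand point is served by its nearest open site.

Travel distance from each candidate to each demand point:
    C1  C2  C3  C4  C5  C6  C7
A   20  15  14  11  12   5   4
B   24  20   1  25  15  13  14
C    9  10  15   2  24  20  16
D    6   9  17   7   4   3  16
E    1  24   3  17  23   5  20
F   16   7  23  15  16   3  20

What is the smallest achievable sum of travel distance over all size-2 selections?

43

Open {D, E}.
  C1→E 1, C2→D 9, C3→E 3, C4→D 7, C5→D 4, C6→D 3, C7→D 16  ⇒ total 43.
Compare {B, D}: total 44.
Compare {A, D}: total 47.
No size-2 selection does better; minimum is 43.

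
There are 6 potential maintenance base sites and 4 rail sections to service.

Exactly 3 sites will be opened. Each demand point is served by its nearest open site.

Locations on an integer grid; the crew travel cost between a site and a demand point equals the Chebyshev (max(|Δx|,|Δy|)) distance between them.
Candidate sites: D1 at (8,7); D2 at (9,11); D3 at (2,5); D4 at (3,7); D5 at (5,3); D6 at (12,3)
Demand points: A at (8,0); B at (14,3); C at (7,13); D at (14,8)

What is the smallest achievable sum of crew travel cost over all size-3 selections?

Open {D2, D5, D6}.
  A→D5 3, B→D6 2, C→D2 2, D→D2 5  ⇒ total 12.
Compare {D1, D2, D6}: total 13.
Compare {D2, D3, D6}: total 13.
No size-3 selection does better; minimum is 12.

12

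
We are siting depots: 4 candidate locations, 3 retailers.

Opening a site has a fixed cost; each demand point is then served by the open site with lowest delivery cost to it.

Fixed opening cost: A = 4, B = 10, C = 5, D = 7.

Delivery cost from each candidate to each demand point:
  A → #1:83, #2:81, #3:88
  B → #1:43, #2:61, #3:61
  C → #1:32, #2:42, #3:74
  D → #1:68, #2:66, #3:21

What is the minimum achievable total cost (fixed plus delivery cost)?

107

Open {C, D}: assign each demand point to its cheapest open site.
  #1→C 32, #2→C 42, #3→D 21
  delivery cost 95, fixed 12 → total 107.
Compare {A, C, D}: delivery cost 95 + fixed 16 = 111.
Compare {B, C, D}: delivery cost 95 + fixed 22 = 117.
Compare {A, B, C, D}: delivery cost 95 + fixed 26 = 121.
All other subsets cost ≥ 111. Minimum total cost: 107.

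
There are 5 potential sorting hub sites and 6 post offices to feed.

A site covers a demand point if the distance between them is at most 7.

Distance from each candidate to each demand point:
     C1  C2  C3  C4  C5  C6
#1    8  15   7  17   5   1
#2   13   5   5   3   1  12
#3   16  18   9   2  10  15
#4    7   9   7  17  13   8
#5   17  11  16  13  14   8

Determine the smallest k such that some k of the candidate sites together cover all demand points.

3

Coverage sets (demand points within 7 of each site):
  #1: {C3, C5, C6}
  #2: {C2, C3, C4, C5}
  #3: {C4}
  #4: {C1, C3}
  #5: {}
No 2 sites suffice: every size-2 union leaves at least one demand point uncovered.
But {#1, #2, #4} covers everything, so the minimum is 3.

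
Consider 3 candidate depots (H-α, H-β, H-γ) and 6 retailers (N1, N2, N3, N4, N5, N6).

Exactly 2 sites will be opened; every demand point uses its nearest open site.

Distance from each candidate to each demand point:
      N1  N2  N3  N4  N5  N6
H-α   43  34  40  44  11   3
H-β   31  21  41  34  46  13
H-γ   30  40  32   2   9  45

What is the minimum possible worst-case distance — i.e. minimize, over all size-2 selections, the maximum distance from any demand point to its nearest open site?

Open {H-β, H-γ}.
  Farthest demand point is N3 at distance 32 (to H-γ); all others are ≤ 32.
With {H-α, H-γ} the worst case is 34.
With {H-α, H-β} the worst case is 40.
No size-2 selection achieves below 32.

32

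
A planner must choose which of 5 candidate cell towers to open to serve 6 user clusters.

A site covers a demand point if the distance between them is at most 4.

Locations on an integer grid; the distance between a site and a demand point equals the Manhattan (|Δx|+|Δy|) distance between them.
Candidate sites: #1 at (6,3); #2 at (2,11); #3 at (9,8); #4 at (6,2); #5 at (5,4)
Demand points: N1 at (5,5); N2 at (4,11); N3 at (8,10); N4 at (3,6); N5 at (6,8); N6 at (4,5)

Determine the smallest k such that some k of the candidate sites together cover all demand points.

Coverage sets (demand points within 4 of each site):
  #1: {N1, N6}
  #2: {N2}
  #3: {N3, N5}
  #4: {N1}
  #5: {N1, N4, N6}
No 2 sites suffice: every size-2 union leaves at least one demand point uncovered.
But {#2, #3, #5} covers everything, so the minimum is 3.

3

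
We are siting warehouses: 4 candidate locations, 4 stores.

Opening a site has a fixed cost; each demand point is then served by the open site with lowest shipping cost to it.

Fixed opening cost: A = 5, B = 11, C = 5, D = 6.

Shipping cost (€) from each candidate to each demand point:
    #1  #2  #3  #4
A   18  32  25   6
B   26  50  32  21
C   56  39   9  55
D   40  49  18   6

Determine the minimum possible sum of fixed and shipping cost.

75

Open {A, C}: assign each demand point to its cheapest open site.
  #1→A 18, #2→A 32, #3→C 9, #4→A 6
  shipping cost 65, fixed 10 → total 75.
Compare {A, C, D}: shipping cost 65 + fixed 16 = 81.
Compare {A, D}: shipping cost 74 + fixed 11 = 85.
Compare {A}: shipping cost 81 + fixed 5 = 86.
All other subsets cost ≥ 81. Minimum total cost: 75.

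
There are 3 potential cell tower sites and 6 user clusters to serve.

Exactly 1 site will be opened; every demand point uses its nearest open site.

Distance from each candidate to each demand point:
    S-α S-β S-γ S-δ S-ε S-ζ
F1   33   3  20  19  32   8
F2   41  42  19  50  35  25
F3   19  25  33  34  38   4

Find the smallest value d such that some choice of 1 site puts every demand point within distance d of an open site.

Open {F1}.
  Farthest demand point is S-α at distance 33 (to F1); all others are ≤ 33.
With {F3} the worst case is 38.
With {F2} the worst case is 50.
No size-1 selection achieves below 33.

33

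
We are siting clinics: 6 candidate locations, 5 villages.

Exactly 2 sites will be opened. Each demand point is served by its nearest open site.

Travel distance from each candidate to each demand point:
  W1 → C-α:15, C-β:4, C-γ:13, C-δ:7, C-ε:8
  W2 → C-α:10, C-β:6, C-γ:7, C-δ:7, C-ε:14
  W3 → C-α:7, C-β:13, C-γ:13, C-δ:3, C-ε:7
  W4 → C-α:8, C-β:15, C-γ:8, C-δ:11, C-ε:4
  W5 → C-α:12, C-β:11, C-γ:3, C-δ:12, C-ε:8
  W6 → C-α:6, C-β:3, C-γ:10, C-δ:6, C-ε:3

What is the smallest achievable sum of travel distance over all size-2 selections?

Open {W5, W6}.
  C-α→W6 6, C-β→W6 3, C-γ→W5 3, C-δ→W6 6, C-ε→W6 3  ⇒ total 21.
Compare {W2, W6}: total 25.
Compare {W3, W6}: total 25.
No size-2 selection does better; minimum is 21.

21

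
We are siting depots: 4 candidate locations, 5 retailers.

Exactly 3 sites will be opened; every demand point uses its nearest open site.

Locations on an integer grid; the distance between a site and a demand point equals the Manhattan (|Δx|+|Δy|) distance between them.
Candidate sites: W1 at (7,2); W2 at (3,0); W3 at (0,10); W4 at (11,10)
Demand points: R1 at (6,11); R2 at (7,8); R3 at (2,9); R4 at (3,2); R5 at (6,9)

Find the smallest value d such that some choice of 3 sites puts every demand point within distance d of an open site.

6

Open {W1, W3, W4}.
  Farthest demand point is R1 at distance 6 (to W4); all others are ≤ 6.
With {W2, W3, W4} the worst case is 6.
With {W1, W2, W3} the worst case is 7.
No size-3 selection achieves below 6.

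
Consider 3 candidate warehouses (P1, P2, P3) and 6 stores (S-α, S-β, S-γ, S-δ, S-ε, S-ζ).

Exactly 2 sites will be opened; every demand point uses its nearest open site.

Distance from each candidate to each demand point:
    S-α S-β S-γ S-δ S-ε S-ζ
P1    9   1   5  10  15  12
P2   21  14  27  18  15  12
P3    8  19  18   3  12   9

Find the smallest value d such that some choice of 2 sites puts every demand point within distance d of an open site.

12

Open {P1, P3}.
  Farthest demand point is S-ε at distance 12 (to P3); all others are ≤ 12.
With {P1, P2} the worst case is 15.
With {P2, P3} the worst case is 18.
No size-2 selection achieves below 12.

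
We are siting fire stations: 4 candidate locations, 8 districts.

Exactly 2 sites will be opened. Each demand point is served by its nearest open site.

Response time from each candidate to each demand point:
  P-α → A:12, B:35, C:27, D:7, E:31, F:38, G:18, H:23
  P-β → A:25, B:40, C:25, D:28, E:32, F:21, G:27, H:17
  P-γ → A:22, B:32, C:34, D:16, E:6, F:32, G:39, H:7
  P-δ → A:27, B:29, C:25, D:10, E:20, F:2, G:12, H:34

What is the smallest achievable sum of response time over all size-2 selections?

Open {P-γ, P-δ}.
  A→P-γ 22, B→P-δ 29, C→P-δ 25, D→P-δ 10, E→P-γ 6, F→P-δ 2, G→P-δ 12, H→P-γ 7  ⇒ total 113.
Compare {P-α, P-δ}: total 130.
Compare {P-β, P-δ}: total 140.
No size-2 selection does better; minimum is 113.

113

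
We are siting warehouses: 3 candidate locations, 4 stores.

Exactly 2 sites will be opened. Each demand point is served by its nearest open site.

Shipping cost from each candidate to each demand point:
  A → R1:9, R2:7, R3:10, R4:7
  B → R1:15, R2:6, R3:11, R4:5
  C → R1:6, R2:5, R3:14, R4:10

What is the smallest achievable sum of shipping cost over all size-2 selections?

27

Open {B, C}.
  R1→C 6, R2→C 5, R3→B 11, R4→B 5  ⇒ total 27.
Compare {A, C}: total 28.
Compare {A, B}: total 30.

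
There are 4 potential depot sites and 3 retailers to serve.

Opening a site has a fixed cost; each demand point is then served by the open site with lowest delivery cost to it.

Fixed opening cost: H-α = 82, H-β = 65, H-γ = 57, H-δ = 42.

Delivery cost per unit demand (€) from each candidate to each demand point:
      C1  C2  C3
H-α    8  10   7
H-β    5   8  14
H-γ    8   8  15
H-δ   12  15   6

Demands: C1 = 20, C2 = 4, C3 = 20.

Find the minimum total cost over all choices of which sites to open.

Open {H-β, H-δ}: assign each demand point to its cheapest open site.
  C1→H-β 20×5=100, C2→H-β 4×8=32, C3→H-δ 20×6=120
  delivery cost 252, fixed 107 → total 359.
Compare {H-γ, H-δ}: delivery cost 312 + fixed 99 = 411.
Compare {H-β, H-γ, H-δ}: delivery cost 252 + fixed 164 = 416.
Compare {H-α, H-β}: delivery cost 272 + fixed 147 = 419.
All other subsets cost ≥ 411. Minimum total cost: 359.

359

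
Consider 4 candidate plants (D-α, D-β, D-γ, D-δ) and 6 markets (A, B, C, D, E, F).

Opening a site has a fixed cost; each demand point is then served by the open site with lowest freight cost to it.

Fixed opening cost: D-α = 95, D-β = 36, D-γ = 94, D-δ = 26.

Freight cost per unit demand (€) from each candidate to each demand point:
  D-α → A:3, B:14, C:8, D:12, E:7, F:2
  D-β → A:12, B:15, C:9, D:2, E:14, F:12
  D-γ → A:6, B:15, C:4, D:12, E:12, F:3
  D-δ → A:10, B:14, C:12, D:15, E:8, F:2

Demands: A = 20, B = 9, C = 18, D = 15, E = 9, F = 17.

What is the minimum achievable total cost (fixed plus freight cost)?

Open {D-α, D-β}: assign each demand point to its cheapest open site.
  A→D-α 20×3=60, B→D-α 9×14=126, C→D-α 18×8=144, D→D-β 15×2=30, E→D-α 9×7=63, F→D-α 17×2=34
  freight cost 457, fixed 131 → total 588.
Compare {D-α, D-β, D-γ}: freight cost 385 + fixed 225 = 610.
Compare {D-β, D-γ, D-δ}: freight cost 454 + fixed 156 = 610.
Compare {D-α, D-β, D-δ}: freight cost 457 + fixed 157 = 614.
All other subsets cost ≥ 610. Minimum total cost: 588.

588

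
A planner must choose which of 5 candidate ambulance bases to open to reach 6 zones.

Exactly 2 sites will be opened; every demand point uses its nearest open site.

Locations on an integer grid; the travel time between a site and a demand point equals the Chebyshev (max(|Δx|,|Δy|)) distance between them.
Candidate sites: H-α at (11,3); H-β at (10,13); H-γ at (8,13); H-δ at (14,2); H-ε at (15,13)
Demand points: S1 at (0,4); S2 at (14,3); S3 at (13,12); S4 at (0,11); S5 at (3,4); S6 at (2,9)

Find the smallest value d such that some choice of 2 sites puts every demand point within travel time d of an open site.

9

Open {H-α, H-γ}.
  Farthest demand point is S1 at travel time 9 (to H-γ); all others are ≤ 9.
With {H-γ, H-δ} the worst case is 9.
With {H-α, H-β} the worst case is 10.
No size-2 selection achieves below 9.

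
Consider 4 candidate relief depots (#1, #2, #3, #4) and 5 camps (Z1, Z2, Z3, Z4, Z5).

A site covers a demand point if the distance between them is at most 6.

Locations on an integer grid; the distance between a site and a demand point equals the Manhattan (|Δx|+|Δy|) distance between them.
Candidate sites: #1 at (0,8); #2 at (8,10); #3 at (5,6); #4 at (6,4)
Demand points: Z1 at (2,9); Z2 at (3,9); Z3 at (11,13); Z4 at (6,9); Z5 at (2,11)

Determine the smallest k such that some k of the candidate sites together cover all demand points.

2

Coverage sets (demand points within 6 of each site):
  #1: {Z1, Z2, Z5}
  #2: {Z2, Z3, Z4}
  #3: {Z1, Z2, Z4}
  #4: {Z4}
No single site covers all 5 demand points.
But {#1, #2} covers everything, so the minimum is 2.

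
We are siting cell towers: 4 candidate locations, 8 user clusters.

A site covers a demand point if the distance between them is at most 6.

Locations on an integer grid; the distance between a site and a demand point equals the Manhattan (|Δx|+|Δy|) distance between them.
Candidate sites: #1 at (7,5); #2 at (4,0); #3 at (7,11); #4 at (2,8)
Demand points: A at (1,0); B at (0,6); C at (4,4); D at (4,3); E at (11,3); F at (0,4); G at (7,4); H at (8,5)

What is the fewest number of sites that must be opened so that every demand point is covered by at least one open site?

Coverage sets (demand points within 6 of each site):
  #1: {C, D, E, G, H}
  #2: {A, C, D}
  #3: {}
  #4: {B, C, F}
No 2 sites suffice: every size-2 union leaves at least one demand point uncovered.
But {#1, #2, #4} covers everything, so the minimum is 3.

3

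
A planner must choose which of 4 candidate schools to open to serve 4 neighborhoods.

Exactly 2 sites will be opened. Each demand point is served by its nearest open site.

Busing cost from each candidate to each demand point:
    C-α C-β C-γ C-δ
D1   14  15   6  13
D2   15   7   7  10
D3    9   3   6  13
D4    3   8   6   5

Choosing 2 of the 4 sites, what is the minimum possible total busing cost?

17

Open {D3, D4}.
  C-α→D4 3, C-β→D3 3, C-γ→D3 6, C-δ→D4 5  ⇒ total 17.
Compare {D2, D4}: total 21.
Compare {D1, D4}: total 22.
No size-2 selection does better; minimum is 17.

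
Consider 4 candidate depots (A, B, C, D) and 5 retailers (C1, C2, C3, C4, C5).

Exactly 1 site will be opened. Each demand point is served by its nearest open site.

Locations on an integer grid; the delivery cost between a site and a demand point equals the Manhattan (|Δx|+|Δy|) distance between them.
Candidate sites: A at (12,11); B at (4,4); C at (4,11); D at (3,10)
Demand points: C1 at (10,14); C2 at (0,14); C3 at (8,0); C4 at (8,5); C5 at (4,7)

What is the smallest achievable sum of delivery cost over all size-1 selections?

45

Open {C}.
  C1→C 9, C2→C 7, C3→C 15, C4→C 10, C5→C 4  ⇒ total 45.
Compare {B}: total 46.
Compare {D}: total 47.
No size-1 selection does better; minimum is 45.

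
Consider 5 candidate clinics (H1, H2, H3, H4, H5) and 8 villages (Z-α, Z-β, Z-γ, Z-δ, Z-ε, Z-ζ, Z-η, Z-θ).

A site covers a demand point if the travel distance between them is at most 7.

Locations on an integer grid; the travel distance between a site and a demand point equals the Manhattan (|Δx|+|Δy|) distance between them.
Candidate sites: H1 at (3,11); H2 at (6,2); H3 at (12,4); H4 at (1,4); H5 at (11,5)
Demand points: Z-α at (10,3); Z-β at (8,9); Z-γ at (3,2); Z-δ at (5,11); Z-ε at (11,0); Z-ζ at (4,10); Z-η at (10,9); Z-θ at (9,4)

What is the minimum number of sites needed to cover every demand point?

Coverage sets (demand points within 7 of each site):
  H1: {Z-β, Z-δ, Z-ζ}
  H2: {Z-α, Z-γ, Z-ε, Z-θ}
  H3: {Z-α, Z-ε, Z-η, Z-θ}
  H4: {Z-γ}
  H5: {Z-α, Z-β, Z-ε, Z-η, Z-θ}
No 2 sites suffice: every size-2 union leaves at least one demand point uncovered.
But {H1, H2, H3} covers everything, so the minimum is 3.

3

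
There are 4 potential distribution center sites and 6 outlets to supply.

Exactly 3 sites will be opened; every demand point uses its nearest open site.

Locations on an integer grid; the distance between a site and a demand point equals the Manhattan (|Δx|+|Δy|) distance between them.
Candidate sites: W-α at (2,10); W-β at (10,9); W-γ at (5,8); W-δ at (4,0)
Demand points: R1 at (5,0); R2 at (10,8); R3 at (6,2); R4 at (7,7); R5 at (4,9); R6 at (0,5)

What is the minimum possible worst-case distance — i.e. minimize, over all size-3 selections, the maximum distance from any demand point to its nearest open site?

Open {W-α, W-β, W-δ}.
  Farthest demand point is R6 at distance 7 (to W-α); all others are ≤ 7.
With {W-α, W-γ, W-δ} the worst case is 7.
With {W-α, W-β, W-γ} the worst case is 8.
No size-3 selection achieves below 7.

7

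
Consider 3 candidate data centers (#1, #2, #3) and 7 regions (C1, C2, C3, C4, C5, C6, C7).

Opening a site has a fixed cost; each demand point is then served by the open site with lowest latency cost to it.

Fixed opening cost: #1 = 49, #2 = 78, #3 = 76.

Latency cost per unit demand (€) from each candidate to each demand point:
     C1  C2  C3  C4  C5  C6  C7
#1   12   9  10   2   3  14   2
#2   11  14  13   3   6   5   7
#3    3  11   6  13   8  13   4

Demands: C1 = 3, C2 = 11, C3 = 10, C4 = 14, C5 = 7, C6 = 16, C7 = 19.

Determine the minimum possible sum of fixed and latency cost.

Open {#1, #2}: assign each demand point to its cheapest open site.
  C1→#2 3×11=33, C2→#1 11×9=99, C3→#1 10×10=100, C4→#1 14×2=28, C5→#1 7×3=21, C6→#2 16×5=80, C7→#1 19×2=38
  latency cost 399, fixed 127 → total 526.
Compare {#1, #2, #3}: latency cost 335 + fixed 203 = 538.
Compare {#2, #3}: latency cost 430 + fixed 154 = 584.
Compare {#1, #3}: latency cost 463 + fixed 125 = 588.
All other subsets cost ≥ 538. Minimum total cost: 526.

526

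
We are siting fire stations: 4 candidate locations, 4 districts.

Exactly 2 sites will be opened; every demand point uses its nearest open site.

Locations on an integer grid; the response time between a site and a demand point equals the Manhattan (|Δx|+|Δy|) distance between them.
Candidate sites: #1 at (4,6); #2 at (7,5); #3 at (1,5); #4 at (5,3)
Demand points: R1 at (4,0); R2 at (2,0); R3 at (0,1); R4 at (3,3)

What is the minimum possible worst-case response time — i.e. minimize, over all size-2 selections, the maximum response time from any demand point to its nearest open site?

Open {#1, #3}.
  Farthest demand point is R1 at response time 6 (to #1); all others are ≤ 6.
With {#3, #4} the worst case is 6.
With {#1, #4} the worst case is 7.
No size-2 selection achieves below 6.

6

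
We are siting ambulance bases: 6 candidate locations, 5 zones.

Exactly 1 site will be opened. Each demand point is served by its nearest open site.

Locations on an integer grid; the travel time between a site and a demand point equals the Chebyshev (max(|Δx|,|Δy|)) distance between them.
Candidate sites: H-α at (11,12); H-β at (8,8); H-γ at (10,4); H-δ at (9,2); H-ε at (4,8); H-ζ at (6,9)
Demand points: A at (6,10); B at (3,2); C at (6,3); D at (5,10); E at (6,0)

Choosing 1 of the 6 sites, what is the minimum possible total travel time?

23

Open {H-ε}.
  A→H-ε 2, B→H-ε 6, C→H-ε 5, D→H-ε 2, E→H-ε 8  ⇒ total 23.
Compare {H-β}: total 24.
Compare {H-ζ}: total 24.
No size-1 selection does better; minimum is 23.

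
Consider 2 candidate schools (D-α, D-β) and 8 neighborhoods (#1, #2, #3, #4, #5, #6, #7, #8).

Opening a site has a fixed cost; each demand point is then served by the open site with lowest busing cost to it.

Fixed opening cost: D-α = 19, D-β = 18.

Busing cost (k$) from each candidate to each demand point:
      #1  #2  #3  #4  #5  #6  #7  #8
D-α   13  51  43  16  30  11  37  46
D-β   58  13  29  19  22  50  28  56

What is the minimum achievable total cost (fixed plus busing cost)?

215

Open {D-α, D-β}: assign each demand point to its cheapest open site.
  #1→D-α 13, #2→D-β 13, #3→D-β 29, #4→D-α 16, #5→D-β 22, #6→D-α 11, #7→D-β 28, #8→D-α 46
  busing cost 178, fixed 37 → total 215.
Compare {D-α}: busing cost 247 + fixed 19 = 266.
Compare {D-β}: busing cost 275 + fixed 18 = 293.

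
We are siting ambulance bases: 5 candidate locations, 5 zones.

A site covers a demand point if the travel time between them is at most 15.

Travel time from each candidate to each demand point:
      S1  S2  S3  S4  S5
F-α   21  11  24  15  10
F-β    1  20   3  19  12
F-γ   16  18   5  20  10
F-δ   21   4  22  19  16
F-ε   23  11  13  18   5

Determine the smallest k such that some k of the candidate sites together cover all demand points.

2

Coverage sets (demand points within 15 of each site):
  F-α: {S2, S4, S5}
  F-β: {S1, S3, S5}
  F-γ: {S3, S5}
  F-δ: {S2}
  F-ε: {S2, S3, S5}
No single site covers all 5 demand points.
But {F-α, F-β} covers everything, so the minimum is 2.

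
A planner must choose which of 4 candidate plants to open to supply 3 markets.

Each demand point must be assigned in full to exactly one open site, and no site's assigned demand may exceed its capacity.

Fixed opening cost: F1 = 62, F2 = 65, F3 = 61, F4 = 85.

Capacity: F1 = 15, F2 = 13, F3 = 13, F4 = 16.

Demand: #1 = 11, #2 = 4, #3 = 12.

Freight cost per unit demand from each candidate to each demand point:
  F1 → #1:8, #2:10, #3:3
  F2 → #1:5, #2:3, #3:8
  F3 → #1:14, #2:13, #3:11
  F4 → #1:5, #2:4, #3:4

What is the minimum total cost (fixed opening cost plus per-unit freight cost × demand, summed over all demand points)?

254

Open {F1, F4}; cheapest assignment that respects the capacities:
  F1 (cap 15, load 12): #3 — cost 12×3 = 36
  F4 (cap 16, load 15): #1, #2 — cost 11×5 + 4×4 = 71
  Shipping 107, fixed 147 → total 254.
  Any other capacity-feasible assignment to {F1, F4} ships for at least 107.
Compare {F2, F4}: its best feasible assignment gives total 269.
Compare {F1, F2, F4}: its best feasible assignment gives total 315.
Every other set of open sites that can feasibly serve all demand totals ≥ 269 even under its best assignment. Minimum: 254.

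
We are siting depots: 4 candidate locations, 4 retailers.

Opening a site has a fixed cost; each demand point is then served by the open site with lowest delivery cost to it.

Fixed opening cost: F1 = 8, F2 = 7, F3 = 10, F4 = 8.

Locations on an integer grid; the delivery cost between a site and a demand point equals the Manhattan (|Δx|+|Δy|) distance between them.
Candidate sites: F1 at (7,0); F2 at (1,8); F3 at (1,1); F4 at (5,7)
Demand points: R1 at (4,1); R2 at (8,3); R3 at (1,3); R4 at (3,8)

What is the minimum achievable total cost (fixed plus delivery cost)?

Open {F1, F2}: assign each demand point to its cheapest open site.
  R1→F1 4, R2→F1 4, R3→F2 5, R4→F2 2
  delivery cost 15, fixed 15 → total 30.
Compare {F3}: delivery cost 23 + fixed 10 = 33.
Compare {F4}: delivery cost 25 + fixed 8 = 33.
Compare {F2, F3}: delivery cost 16 + fixed 17 = 33.
All other subsets cost ≥ 33. Minimum total cost: 30.

30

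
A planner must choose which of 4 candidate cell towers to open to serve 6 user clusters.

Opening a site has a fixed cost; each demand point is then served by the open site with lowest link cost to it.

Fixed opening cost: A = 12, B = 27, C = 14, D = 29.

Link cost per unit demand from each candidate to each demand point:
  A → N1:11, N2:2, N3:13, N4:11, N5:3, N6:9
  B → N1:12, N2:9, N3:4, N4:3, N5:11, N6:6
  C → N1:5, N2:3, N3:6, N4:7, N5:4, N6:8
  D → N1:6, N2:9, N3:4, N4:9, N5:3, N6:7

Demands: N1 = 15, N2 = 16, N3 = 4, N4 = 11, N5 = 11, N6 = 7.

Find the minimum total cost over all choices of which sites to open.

284

Open {A, B, C}: assign each demand point to its cheapest open site.
  N1→C 15×5=75, N2→A 16×2=32, N3→B 4×4=16, N4→B 11×3=33, N5→A 11×3=33, N6→B 7×6=42
  link cost 231, fixed 53 → total 284.
Compare {B, C}: link cost 258 + fixed 41 = 299.
Compare {A, B, C, D}: link cost 231 + fixed 82 = 313.
Compare {A, B, D}: link cost 246 + fixed 68 = 314.
All other subsets cost ≥ 299. Minimum total cost: 284.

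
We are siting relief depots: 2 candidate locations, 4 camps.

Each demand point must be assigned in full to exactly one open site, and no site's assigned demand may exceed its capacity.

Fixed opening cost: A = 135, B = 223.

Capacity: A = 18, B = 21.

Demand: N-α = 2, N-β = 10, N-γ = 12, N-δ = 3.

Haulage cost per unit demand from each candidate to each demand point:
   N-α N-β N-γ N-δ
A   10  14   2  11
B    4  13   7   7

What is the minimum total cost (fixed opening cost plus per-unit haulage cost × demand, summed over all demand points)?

541

Open {A, B}; cheapest assignment that respects the capacities:
  A (cap 18, load 12): N-γ — cost 12×2 = 24
  B (cap 21, load 15): N-α, N-β, N-δ — cost 2×4 + 10×13 + 3×7 = 159
  Shipping 183, fixed 358 → total 541.
  Any other capacity-feasible assignment to {A, B} ships for at least 183.
Total demand is 27 and no other set of sites has combined capacity ≥ 27, so {A, B} is the only feasible choice of open sites. Minimum: 541.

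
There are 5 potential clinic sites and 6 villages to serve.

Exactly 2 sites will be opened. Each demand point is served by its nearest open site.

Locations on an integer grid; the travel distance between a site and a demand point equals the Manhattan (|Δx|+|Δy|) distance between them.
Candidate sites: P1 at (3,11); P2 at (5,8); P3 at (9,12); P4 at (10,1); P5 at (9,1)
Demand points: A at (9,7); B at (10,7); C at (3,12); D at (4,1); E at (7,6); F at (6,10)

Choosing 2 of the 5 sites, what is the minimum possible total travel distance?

Open {P1, P2}.
  A→P2 5, B→P2 6, C→P1 1, D→P2 8, E→P2 4, F→P2 3  ⇒ total 27.
Compare {P2, P5}: total 29.
Compare {P1, P5}: total 30.
No size-2 selection does better; minimum is 27.

27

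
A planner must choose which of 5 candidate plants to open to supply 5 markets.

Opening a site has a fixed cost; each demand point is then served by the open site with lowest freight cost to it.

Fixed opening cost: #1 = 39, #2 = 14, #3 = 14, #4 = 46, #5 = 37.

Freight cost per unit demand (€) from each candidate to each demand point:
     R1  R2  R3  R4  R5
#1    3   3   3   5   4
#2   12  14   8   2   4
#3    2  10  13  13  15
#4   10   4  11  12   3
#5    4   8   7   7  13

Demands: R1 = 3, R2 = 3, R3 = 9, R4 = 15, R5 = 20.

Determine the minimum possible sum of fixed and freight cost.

Open {#1, #2}: assign each demand point to its cheapest open site.
  R1→#1 3×3=9, R2→#1 3×3=9, R3→#1 9×3=27, R4→#2 15×2=30, R5→#1 20×4=80
  freight cost 155, fixed 53 → total 208.
Compare {#1, #2, #3}: freight cost 152 + fixed 67 = 219.
Compare {#1, #2, #4}: freight cost 135 + fixed 99 = 234.
Compare {#1}: freight cost 200 + fixed 39 = 239.
All other subsets cost ≥ 219. Minimum total cost: 208.

208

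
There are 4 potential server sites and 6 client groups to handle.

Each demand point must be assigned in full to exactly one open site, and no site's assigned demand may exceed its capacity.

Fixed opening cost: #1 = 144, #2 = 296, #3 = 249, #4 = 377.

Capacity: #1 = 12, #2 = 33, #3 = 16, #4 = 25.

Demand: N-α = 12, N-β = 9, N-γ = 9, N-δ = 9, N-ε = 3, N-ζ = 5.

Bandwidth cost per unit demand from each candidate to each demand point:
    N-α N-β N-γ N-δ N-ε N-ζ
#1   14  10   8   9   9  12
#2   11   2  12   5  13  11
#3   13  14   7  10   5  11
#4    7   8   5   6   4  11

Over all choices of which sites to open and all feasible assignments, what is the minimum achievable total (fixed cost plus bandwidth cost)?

897

Open {#2, #3}; cheapest assignment that respects the capacities:
  #2 (cap 33, load 33): N-α, N-β, N-δ, N-ε — cost 12×11 + 9×2 + 9×5 + 3×13 = 234
  #3 (cap 16, load 14): N-γ, N-ζ — cost 9×7 + 5×11 = 118
  Shipping 352, fixed 545 → total 897.
  Any other capacity-feasible assignment to {#2, #3} ships for at least 352.
Compare {#2, #4}: its best feasible assignment gives total 932.
Compare {#1, #2, #3}: its best feasible assignment gives total 1022.
Every other set of open sites that can feasibly serve all demand totals ≥ 932 even under its best assignment. Minimum: 897.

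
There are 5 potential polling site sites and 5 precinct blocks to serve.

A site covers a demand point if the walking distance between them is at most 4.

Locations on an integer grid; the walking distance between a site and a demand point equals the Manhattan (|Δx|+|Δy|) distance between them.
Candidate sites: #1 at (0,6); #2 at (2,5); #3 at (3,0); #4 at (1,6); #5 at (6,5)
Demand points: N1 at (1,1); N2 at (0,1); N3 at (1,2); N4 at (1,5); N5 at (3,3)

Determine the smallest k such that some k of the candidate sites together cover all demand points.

Coverage sets (demand points within 4 of each site):
  #1: {N4}
  #2: {N3, N4, N5}
  #3: {N1, N2, N3, N5}
  #4: {N3, N4}
  #5: {}
No single site covers all 5 demand points.
But {#1, #3} covers everything, so the minimum is 2.

2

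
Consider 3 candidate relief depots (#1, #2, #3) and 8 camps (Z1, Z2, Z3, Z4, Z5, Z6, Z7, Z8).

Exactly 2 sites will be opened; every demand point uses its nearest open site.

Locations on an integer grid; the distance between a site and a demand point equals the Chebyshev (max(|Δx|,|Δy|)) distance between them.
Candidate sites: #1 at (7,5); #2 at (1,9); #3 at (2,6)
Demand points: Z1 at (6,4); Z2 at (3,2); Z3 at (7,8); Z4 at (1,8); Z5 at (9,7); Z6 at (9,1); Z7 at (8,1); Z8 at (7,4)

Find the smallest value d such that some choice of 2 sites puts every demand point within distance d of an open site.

4

Open {#1, #2}.
  Farthest demand point is Z2 at distance 4 (to #1); all others are ≤ 4.
With {#1, #3} the worst case is 4.
With {#2, #3} the worst case is 7.
No size-2 selection achieves below 4.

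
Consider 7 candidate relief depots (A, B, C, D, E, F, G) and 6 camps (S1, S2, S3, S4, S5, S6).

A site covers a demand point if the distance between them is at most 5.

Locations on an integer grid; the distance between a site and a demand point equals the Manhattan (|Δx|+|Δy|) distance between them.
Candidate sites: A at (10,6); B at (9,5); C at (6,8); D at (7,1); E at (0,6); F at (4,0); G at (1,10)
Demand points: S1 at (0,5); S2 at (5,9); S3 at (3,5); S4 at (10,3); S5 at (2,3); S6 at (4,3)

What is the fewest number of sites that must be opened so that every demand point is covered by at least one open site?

3

Coverage sets (demand points within 5 of each site):
  A: {S4}
  B: {S4}
  C: {S2}
  D: {S4, S6}
  E: {S1, S3, S5}
  F: {S5, S6}
  G: {S2}
No 2 sites suffice: every size-2 union leaves at least one demand point uncovered.
But {C, D, E} covers everything, so the minimum is 3.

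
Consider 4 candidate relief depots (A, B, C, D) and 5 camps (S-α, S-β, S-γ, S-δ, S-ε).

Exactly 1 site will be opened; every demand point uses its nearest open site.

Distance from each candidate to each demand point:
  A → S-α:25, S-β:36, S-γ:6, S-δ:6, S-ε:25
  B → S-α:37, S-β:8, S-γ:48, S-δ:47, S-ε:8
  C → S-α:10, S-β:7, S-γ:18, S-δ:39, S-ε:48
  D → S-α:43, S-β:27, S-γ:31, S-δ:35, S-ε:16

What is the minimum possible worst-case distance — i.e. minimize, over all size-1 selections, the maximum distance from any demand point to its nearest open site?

36

Open {A}.
  Farthest demand point is S-β at distance 36 (to A); all others are ≤ 36.
With {D} the worst case is 43.
With {B} the worst case is 48.
No size-1 selection achieves below 36.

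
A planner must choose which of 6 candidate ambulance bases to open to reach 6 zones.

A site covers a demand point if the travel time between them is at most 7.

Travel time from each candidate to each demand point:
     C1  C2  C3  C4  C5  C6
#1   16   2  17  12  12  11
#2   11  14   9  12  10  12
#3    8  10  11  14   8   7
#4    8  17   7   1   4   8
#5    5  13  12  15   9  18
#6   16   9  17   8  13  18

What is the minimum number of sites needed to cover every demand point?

4

Coverage sets (demand points within 7 of each site):
  #1: {C2}
  #2: {}
  #3: {C6}
  #4: {C3, C4, C5}
  #5: {C1}
  #6: {}
No 3 sites suffice: every size-3 union leaves at least one demand point uncovered.
But {#1, #3, #4, #5} covers everything, so the minimum is 4.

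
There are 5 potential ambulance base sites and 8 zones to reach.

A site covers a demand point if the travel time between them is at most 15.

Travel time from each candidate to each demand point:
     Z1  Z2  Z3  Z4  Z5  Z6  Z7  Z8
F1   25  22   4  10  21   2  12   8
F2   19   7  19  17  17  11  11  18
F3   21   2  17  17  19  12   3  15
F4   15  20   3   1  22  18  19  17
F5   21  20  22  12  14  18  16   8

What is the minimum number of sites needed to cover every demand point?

Coverage sets (demand points within 15 of each site):
  F1: {Z3, Z4, Z6, Z7, Z8}
  F2: {Z2, Z6, Z7}
  F3: {Z2, Z6, Z7, Z8}
  F4: {Z1, Z3, Z4}
  F5: {Z4, Z5, Z8}
No 2 sites suffice: every size-2 union leaves at least one demand point uncovered.
But {F2, F4, F5} covers everything, so the minimum is 3.

3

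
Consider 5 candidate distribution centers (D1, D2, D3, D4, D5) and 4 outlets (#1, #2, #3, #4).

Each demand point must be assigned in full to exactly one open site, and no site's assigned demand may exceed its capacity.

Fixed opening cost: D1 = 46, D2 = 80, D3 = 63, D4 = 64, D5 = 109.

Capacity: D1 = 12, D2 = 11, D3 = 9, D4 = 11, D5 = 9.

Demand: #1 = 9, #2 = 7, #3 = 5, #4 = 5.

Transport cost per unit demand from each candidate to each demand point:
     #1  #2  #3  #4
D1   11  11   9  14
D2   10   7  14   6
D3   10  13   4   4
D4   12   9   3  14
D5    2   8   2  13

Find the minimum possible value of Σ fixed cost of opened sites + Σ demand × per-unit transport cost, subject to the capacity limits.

Open {D1, D3, D5}; cheapest assignment that respects the capacities:
  D1 (cap 12, load 12): #2, #3 — cost 7×11 + 5×9 = 122
  D3 (cap 9, load 5): #4 — cost 5×4 = 20
  D5 (cap 9, load 9): #1 — cost 9×2 = 18
  Shipping 160, fixed 218 → total 378.
  Any other capacity-feasible assignment to {D1, D3, D5} ships for at least 160.
Compare {D1, D4, D5}: its best feasible assignment gives total 399.
Compare {D1, D2, D5}: its best feasible assignment gives total 405.
Every other set of open sites that can feasibly serve all demand totals ≥ 399 even under its best assignment. Minimum: 378.

378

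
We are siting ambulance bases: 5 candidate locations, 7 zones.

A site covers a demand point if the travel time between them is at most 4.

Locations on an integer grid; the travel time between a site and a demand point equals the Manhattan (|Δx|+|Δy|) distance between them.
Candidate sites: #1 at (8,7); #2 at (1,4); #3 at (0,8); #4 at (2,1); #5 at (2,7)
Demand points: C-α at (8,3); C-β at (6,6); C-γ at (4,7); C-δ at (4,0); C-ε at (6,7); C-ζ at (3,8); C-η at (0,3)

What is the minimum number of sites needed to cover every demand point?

3

Coverage sets (demand points within 4 of each site):
  #1: {C-α, C-β, C-γ, C-ε}
  #2: {C-η}
  #3: {C-ζ}
  #4: {C-δ, C-η}
  #5: {C-γ, C-ε, C-ζ}
No 2 sites suffice: every size-2 union leaves at least one demand point uncovered.
But {#1, #3, #4} covers everything, so the minimum is 3.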